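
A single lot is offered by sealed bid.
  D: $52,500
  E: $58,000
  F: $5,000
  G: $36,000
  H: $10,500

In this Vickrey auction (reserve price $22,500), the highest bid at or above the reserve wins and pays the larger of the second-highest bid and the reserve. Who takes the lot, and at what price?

E pays $52,500

Rule: the highest bid at or above the reserve wins and pays the larger of the second-highest bid and the reserve.
Bids ranked: 58,000 (E) > 52,500 (D) > 36,000 (G) > 10,500 (H) > 5,000 (F)
E has the top bid at or above the reserve ($58,000).
max(second-highest $52,500, reserve $22,500) = $52,500; the reserve does not bind.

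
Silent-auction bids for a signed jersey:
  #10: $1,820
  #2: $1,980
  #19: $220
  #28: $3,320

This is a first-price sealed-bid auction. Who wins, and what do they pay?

Bids ranked: 3,320 (#28) > 1,980 (#2) > 1,820 (#10) > 220 (#19)
First-price: #28 pays what they bid, $3,320.

#28 pays $3,320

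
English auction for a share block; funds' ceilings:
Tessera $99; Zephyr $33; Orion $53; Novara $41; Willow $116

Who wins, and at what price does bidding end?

Willow wins at $99

Limits ranked: 116 (Willow) > 99 (Tessera) > 53 (Orion) > 41 (Novara) > 33 (Zephyr)
Bidding ends when Tessera exits at $99; Willow takes it.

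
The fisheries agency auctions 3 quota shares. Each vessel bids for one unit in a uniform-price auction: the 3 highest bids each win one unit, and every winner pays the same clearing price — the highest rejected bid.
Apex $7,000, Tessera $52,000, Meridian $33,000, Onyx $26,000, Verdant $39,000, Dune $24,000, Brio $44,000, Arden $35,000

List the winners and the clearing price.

Bids ranked high→low: 52,000 (Tessera), 44,000 (Brio), 39,000 (Verdant), 35,000 (Arden), 33,000 (Meridian), …
Winners (3 units): Tessera, Brio, Verdant.
Highest unsuccessful bid: $35,000 → clearing price.

Tessera, Brio, Verdant; each pays $35,000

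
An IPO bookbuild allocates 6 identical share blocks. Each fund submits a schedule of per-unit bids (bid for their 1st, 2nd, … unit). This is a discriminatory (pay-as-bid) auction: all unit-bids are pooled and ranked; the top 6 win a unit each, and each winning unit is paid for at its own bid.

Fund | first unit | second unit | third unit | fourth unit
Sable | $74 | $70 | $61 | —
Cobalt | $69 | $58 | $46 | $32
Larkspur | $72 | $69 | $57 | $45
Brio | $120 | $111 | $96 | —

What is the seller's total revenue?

All unit-bids, highest first — top 6: 120 (Brio-1), 111 (Brio-2), 96 (Brio-3), 74 (Sable-1), 72 (Larkspur-1), 70 (Sable-2)
Next rejected bid: $69 (not a price — pay-as-bid).
Each winning unit pays its own bid.
Revenue = 120 + 111 + 96 + 74 + 72 + 70 = $543.

Total revenue: $543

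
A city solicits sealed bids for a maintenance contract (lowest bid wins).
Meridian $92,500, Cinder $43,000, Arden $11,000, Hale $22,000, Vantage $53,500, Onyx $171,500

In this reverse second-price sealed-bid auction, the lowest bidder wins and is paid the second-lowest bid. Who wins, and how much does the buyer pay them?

Bids in order: 11,000 (Arden) < 22,000 (Hale) < 43,000 (Cinder) < 53,500 (Vantage) < 92,500 (Meridian) < 171,500 (Onyx)
Arden is lowest; is paid the second-lowest bid, $22,000.

Arden is paid $22,000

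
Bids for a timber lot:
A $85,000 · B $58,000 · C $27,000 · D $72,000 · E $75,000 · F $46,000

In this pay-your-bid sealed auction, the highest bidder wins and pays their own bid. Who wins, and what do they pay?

A pays $85,000

Rule: the highest bidder wins and pays their own bid.
Bids in order: 85,000 (A) > 75,000 (E) > 72,000 (D) > 58,000 (B) > 46,000 (F) > 27,000 (C)
A is highest → pays own bid, $85,000.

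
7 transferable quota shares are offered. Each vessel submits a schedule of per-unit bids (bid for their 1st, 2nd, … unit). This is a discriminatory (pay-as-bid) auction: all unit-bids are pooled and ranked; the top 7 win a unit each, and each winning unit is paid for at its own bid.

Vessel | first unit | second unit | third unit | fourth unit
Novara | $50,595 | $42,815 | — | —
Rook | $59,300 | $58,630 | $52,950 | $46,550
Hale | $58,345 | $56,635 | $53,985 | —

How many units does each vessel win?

All unit-bids, highest first — top 7: 59,300 (Rook-1), 58,630 (Rook-2), 58,345 (Hale-1), 56,635 (Hale-2), 53,985 (Hale-3), 52,950 (Rook-3), 50,595 (Novara-1)
Next rejected bid: $46,550 (not a price — pay-as-bid).
Allocation: Hale 3, Novara 1, Rook 3.

Hale 3, Novara 1, Rook 3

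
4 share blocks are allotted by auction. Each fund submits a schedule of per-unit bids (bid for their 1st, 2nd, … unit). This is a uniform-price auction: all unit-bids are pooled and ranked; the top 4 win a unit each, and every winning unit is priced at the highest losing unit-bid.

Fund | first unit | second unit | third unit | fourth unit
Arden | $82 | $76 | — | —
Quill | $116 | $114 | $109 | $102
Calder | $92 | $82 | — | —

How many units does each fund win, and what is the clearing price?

Quill 4; clearing price $92

All unit-bids, highest first — top 4: 116 (Quill-1), 114 (Quill-2), 109 (Quill-3), 102 (Quill-4)
The (k+1)-th unit-bid is $92.
Allocation: Quill 4.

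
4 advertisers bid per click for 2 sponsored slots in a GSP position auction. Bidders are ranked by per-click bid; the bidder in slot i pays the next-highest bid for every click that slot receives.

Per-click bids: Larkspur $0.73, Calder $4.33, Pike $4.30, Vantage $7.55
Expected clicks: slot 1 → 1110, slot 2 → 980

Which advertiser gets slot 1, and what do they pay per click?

Ranked by bid: $7.55 (Vantage) > $4.33 (Calder) > $4.30 (Pike) > …
Slot 1 goes to the first-ranked bidder, Vantage, who pays the next bid down: $4.33/click.

Vantage; $4.33 per click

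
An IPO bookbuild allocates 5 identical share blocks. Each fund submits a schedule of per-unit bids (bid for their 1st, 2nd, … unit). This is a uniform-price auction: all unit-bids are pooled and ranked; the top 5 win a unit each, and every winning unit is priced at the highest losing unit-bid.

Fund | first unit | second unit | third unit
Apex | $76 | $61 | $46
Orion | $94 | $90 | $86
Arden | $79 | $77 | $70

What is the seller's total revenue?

Merging the schedules and taking the best 5: 94 (Orion-1), 90 (Orion-2), 86 (Orion-3), 79 (Arden-1), 77 (Arden-2)
First bid not allocated: $76.
Allocation: Arden 2, Orion 3. Every unit priced at $76.
Revenue = 5 × 76 = $380.

Total revenue: $380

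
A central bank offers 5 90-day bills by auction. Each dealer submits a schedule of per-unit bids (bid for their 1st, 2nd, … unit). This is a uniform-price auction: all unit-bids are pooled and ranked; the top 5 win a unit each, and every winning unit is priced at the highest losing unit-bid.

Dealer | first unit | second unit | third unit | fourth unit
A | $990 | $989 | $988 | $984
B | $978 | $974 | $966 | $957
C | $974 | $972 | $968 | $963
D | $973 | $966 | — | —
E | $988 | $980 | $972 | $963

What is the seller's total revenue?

Pooled unit-bids ranked (top 5): 990 (A-1), 989 (A-2), 988 (A-3), 988 (E-1), 984 (A-4)
The (k+1)-th unit-bid is $980.
Allocation: A 4, E 1. Every unit priced at $980.
Revenue = 5 × 980 = $4,900.

Total revenue: $4,900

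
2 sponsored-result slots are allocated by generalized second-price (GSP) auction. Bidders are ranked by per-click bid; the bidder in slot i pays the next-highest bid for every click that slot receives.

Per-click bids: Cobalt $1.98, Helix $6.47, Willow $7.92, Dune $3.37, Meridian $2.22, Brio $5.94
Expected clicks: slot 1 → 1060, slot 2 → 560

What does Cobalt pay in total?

Cobalt pays $0.00

Sorting advertisers: $7.92 (Willow) > $6.47 (Helix) > $5.94 (Brio) > …
Cobalt ranks below slot 2 → no slot, pays nothing.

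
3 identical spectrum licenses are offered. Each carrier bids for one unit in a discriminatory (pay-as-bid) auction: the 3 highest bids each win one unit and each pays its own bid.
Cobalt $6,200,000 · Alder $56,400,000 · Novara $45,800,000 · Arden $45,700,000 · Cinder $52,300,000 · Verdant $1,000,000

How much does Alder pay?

Alder pays $56,400,000

Bids ranked high→low: 56,400,000 (Alder), 52,300,000 (Cinder), 45,800,000 (Novara), 45,700,000 (Arden), 6,200,000 (Cobalt), …
Winners (3 units): Alder, Cinder, Novara.
Alder wins → own bid $56,400,000.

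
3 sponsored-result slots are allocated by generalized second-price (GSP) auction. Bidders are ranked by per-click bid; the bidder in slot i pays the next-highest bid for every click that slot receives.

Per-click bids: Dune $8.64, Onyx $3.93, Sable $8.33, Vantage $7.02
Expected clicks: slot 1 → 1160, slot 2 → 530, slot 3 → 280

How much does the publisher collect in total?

Total revenue: $14483.80

Per-click bids in order: $8.64 (Dune) > $8.33 (Sable) > $7.02 (Vantage) > $3.93 (Onyx)
Slot 1: Dune pays $8.33 × 1160 = $9662.80
Slot 2: Sable pays $7.02 × 530 = $3720.60
Slot 3: Vantage pays $3.93 × 280 = $1100.40
Total = $14483.80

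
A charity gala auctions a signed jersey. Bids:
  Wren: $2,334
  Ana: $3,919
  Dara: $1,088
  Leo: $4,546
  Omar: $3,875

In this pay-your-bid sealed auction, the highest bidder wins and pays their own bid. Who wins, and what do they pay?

Leo pays $4,546

Sorting bids: 4,546 (Leo) > 3,919 (Ana) > 3,875 (Omar) > 2,334 (Wren) > 1,088 (Dara)
Leo is highest → pays own bid, $4,546.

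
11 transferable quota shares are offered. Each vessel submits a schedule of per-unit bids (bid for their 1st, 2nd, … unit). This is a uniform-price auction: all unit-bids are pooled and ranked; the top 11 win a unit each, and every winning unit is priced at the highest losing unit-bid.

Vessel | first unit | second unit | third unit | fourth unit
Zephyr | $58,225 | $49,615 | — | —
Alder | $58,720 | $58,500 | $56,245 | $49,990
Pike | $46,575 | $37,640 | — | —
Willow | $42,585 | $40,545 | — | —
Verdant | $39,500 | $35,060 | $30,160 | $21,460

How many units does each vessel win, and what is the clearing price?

Merging the schedules and taking the best 11: 58,720 (Alder-1), 58,500 (Alder-2), 58,225 (Zephyr-1), 56,245 (Alder-3), 49,990 (Alder-4), 49,615 (Zephyr-2), 46,575 (Pike-1), 42,585 (Willow-1), 40,545 (Willow-2), 39,500 (Verdant-1), 37,640 (Pike-2)
First bid not allocated: $35,060.
Allocation: Alder 4, Pike 2, Verdant 1, Willow 2, Zephyr 2.

Alder 4, Pike 2, Verdant 1, Willow 2, Zephyr 2; clearing price $35,060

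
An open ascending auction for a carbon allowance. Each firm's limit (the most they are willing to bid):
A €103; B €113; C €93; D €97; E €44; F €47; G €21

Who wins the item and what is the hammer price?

Sorting limits: 113 (B) > 103 (A) > 97 (D) > 93 (C) > 47 (F) > 44 (E) > …
Bidding ends when A exits at €103; B takes it.

B wins at €103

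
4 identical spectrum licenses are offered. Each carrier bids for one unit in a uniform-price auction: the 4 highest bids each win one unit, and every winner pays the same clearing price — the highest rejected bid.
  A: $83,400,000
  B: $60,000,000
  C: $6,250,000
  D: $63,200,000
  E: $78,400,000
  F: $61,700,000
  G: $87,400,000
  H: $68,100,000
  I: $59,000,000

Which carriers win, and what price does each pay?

G, A, E, H; each pays $63,200,000

Bids ranked high→low: 87,400,000 (G), 83,400,000 (A), 78,400,000 (E), 68,100,000 (H), 63,200,000 (D), 61,700,000 (F), …
Winners (4 units): G, A, E, H.
First losing bid is D's $63,200,000, which sets the uniform price.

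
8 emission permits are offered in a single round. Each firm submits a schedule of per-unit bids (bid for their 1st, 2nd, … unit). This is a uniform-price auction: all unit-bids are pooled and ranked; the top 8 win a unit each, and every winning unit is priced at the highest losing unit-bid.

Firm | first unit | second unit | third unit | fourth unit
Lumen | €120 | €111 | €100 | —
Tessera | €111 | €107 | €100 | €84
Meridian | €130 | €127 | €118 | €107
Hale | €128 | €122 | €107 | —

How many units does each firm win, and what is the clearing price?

Hale 2, Lumen 2, Meridian 3, Tessera 1; clearing price €107

Pooled unit-bids ranked (top 8): 130 (Meridian-1), 128 (Hale-1), 127 (Meridian-2), 122 (Hale-2), 120 (Lumen-1), 118 (Meridian-3), 111 (Lumen-2), 111 (Tessera-1)
Highest rejected unit-bid = €107.
Allocation: Hale 2, Lumen 2, Meridian 3, Tessera 1.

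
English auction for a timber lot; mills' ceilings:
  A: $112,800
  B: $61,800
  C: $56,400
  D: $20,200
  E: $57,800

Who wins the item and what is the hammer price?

A wins at $61,800

Rule: the price rises until one bidder remains; the winner pays the price at which the last rival dropped out.
Limits in order: 112,800 (A) > 61,800 (B) > 57,800 (E) > 56,400 (C) > 20,200 (D)
Bidding ends when B exits at $61,800; A takes it.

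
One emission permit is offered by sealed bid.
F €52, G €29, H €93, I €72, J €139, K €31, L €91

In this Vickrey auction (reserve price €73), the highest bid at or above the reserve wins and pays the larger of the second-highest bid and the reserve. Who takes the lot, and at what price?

Vickrey auction (reserve price €73): the highest bid at or above the reserve wins and pays the larger of the second-highest bid and the reserve.
Bids ranked: 139 (J) > 93 (H) > 91 (L) > 72 (I) > 52 (F) > 31 (K) > …
Highest eligible bid: J at €139.
Second-highest bid €93 exceeds the reserve €73 → payment €93.

J pays €93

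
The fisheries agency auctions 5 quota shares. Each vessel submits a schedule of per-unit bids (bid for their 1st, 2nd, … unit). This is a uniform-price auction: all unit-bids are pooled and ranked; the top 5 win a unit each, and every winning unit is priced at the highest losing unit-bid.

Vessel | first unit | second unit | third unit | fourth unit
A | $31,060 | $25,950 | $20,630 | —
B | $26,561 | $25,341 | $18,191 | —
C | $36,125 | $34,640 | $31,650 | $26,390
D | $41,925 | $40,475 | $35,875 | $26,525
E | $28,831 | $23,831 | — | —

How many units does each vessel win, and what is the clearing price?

C 2, D 3; clearing price $31,650

All unit-bids, highest first — top 5: 41,925 (D-1), 40,475 (D-2), 36,125 (C-1), 35,875 (D-3), 34,640 (C-2)
The (k+1)-th unit-bid is $31,650.
Allocation: C 2, D 3.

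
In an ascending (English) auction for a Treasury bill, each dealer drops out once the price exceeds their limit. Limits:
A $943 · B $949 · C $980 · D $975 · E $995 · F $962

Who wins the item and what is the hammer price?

E wins at $980

Open ascending-bid auction: the price rises until one bidder remains; the winner pays the price at which the last rival dropped out.
Limits in order: 995 (E) > 980 (C) > 975 (D) > 962 (F) > 949 (B) > 943 (A)
C is the last rival to drop out, at $980; E remains and wins at that price.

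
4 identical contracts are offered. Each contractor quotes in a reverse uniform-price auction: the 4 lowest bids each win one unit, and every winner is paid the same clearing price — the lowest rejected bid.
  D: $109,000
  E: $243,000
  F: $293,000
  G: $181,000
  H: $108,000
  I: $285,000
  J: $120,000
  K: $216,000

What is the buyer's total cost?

Sorting: 108,000 (H), 109,000 (D), 120,000 (J), 181,000 (G), 216,000 (K), 243,000 (E), …
Lowest 4: H, D, J, G.
First losing bid is K's $216,000, which sets the uniform price.
Total cost = 4 × $216,000 = $864,000.

Total cost: $864,000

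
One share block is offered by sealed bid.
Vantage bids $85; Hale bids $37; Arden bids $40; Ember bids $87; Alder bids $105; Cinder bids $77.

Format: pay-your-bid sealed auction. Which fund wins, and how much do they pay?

Alder pays $105

Rule: the highest bidder wins and pays their own bid.
Sorting bids: 105 (Alder) > 87 (Ember) > 85 (Vantage) > 77 (Cinder) > 40 (Arden) > 37 (Hale)
Alder has the highest bid and pays exactly that: $105.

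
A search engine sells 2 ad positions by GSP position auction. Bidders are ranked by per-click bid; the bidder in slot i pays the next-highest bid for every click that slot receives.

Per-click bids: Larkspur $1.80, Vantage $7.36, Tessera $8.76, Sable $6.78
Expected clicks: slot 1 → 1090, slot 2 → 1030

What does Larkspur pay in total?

Ranked by bid: $8.76 (Tessera) > $7.36 (Vantage) > $6.78 (Sable) > …
Larkspur ranks below slot 2 → no slot, pays nothing.

Larkspur pays $0.00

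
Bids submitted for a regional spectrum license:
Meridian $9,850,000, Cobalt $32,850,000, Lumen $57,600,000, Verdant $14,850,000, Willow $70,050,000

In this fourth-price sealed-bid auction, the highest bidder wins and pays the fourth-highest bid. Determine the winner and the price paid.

Bids in order: 70,050,000 (Willow) > 57,600,000 (Lumen) > 32,850,000 (Cobalt) > 14,850,000 (Verdant) > 9,850,000 (Meridian)
Willow wins; payment is bid #4 in the ranking = $14,850,000.

Willow pays $14,850,000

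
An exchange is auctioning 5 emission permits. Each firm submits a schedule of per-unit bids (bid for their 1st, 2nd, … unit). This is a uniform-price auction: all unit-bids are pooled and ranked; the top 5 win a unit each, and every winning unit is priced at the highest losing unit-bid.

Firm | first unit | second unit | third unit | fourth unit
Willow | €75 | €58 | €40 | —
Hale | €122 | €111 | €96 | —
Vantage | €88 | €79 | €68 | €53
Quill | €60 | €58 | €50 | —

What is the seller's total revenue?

All unit-bids, highest first — top 5: 122 (Hale-1), 111 (Hale-2), 96 (Hale-3), 88 (Vantage-1), 79 (Vantage-2)
The (k+1)-th unit-bid is €75.
Allocation: Hale 3, Vantage 2. Every unit priced at €75.
Revenue = 5 × 75 = €375.

Total revenue: €375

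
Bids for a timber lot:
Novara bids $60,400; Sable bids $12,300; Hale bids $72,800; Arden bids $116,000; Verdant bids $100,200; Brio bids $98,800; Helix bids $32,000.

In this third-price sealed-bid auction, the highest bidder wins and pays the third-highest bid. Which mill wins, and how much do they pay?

Arden pays $98,800

Third-price sealed-bid auction: the highest bidder wins and pays the third-highest bid.
Sorting bids: 116,000 (Arden) > 100,200 (Verdant) > 98,800 (Brio) > 72,800 (Hale) > 60,400 (Novara) > 32,000 (Helix) > …
Arden wins; payment is bid #3 in the ranking = $98,800.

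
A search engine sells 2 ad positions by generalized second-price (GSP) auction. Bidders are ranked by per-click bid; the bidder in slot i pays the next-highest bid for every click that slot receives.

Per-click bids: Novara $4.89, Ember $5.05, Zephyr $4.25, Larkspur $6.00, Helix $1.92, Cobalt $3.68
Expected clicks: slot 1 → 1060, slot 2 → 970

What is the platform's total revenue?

Sorting advertisers: $6.00 (Larkspur) > $5.05 (Ember) > $4.89 (Novara) > …
Slot 1: Larkspur pays $5.05 × 1060 = $5353.00
Slot 2: Ember pays $4.89 × 970 = $4743.30
Total = $10096.30

Total revenue: $10096.30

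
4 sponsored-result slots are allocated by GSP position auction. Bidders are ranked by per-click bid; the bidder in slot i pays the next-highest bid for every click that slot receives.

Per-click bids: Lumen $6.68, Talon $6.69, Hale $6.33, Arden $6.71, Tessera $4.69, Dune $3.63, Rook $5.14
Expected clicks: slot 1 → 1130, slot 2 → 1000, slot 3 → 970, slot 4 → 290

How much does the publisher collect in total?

Ranked by bid: $6.71 (Arden) > $6.69 (Talon) > $6.68 (Lumen) > $6.33 (Hale) > $5.14 (Rook) > …
Slot 1: Arden pays $6.69 × 1130 = $7559.70
Slot 2: Talon pays $6.68 × 1000 = $6680.00
Slot 3: Lumen pays $6.33 × 970 = $6140.10
Slot 4: Hale pays $5.14 × 290 = $1490.60
Total = $21870.40

Total revenue: $21870.40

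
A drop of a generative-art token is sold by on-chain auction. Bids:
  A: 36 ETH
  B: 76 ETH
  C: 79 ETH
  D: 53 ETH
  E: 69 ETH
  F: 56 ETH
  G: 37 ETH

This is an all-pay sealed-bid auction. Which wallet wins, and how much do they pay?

Rule: the highest bidder wins the item, but every bidder pays their own bid.
Bids ranked: 79 (C) > 76 (B) > 69 (E) > 56 (F) > 53 (D) > 37 (G) > …
C wins with the top bid; all bids are sunk regardless.

C pays 79 ETH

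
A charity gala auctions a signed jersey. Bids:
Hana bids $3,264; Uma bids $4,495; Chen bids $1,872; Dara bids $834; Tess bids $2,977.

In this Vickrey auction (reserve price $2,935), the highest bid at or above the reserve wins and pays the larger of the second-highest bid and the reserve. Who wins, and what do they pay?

Sorting bids: 4,495 (Uma) > 3,264 (Hana) > 2,977 (Tess) > 1,872 (Chen) > 834 (Dara)
Highest eligible bid: Uma at $4,495.
Second-highest bid $3,264 exceeds the reserve $2,935 → payment $3,264.

Uma pays $3,264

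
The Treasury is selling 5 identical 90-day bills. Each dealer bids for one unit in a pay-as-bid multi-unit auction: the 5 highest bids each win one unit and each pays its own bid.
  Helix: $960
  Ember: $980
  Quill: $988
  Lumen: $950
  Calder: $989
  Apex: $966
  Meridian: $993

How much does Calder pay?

Sorting: 993 (Meridian), 989 (Calder), 988 (Quill), 980 (Ember), 966 (Apex), 960 (Helix), 950 (Lumen)
The 5 highest are Meridian, Calder, Quill, Ember, Apex.
Calder wins → own bid $989.

Calder pays $989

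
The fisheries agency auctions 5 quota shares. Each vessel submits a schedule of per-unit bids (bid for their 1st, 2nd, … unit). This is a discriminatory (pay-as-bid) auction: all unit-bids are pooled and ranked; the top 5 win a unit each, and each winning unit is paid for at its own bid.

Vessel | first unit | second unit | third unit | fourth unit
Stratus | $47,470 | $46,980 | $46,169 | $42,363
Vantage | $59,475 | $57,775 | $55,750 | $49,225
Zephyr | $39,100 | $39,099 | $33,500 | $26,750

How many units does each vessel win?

Pooled unit-bids ranked (top 5): 59,475 (Vantage-1), 57,775 (Vantage-2), 55,750 (Vantage-3), 49,225 (Vantage-4), 47,470 (Stratus-1)
Next rejected bid: $46,980 (not a price — pay-as-bid).
Allocation: Stratus 1, Vantage 4.

Stratus 1, Vantage 4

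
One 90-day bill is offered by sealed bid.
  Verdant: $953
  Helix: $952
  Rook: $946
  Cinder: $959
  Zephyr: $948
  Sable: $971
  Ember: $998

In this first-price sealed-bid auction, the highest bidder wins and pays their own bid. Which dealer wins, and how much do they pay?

Ember pays $998

Bids in order: 998 (Ember) > 971 (Sable) > 959 (Cinder) > 953 (Verdant) > 952 (Helix) > 948 (Zephyr) > …
Ember has the highest bid and pays exactly that: $998.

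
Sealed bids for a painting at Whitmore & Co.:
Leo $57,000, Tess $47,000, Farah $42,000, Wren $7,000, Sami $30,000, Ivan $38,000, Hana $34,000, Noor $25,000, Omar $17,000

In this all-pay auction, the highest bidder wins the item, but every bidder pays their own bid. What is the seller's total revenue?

Rule: the highest bidder wins the item, but every bidder pays their own bid.
Bids ranked: 57,000 (Leo) > 47,000 (Tess) > 42,000 (Farah) > 38,000 (Ivan) > 34,000 (Hana) > 30,000 (Sami) > …
Leo wins with the top bid; all bids are sunk regardless.
Every bidder forfeits their bid regardless of winning.
Revenue = 57,000 + 47,000 + 42,000 + 7,000 + 30,000 + 38,000 + 34,000 + 25,000 + 17,000 = $297,000.

Total revenue: $297,000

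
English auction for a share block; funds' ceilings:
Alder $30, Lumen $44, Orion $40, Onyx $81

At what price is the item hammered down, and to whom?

Onyx wins at $44

Sorting limits: 81 (Onyx) > 44 (Lumen) > 40 (Orion) > 30 (Alder)
Lumen is the last rival to drop out, at $44; Onyx remains and wins at that price.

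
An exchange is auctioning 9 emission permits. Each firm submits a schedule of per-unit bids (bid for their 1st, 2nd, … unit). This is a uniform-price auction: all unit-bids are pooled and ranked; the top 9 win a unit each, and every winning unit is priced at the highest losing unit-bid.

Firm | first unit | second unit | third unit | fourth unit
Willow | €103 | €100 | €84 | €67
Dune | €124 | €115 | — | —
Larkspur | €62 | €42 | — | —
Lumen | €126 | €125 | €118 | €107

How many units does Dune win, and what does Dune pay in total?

Merging the schedules and taking the best 9: 126 (Lumen-1), 125 (Lumen-2), 124 (Dune-1), 118 (Lumen-3), 115 (Dune-2), 107 (Lumen-4), 103 (Willow-1), 100 (Willow-2), 84 (Willow-3)
The (k+1)-th unit-bid is €67.
Dune wins 2 unit(s) at €67 each.

Dune: 2 units, pays €134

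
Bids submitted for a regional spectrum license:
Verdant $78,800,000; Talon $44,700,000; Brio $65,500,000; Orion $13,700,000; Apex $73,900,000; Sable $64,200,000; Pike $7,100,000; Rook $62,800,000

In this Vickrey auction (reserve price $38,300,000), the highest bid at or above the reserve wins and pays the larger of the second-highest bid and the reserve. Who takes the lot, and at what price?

Vickrey auction (reserve price $38,300,000): the highest bid at or above the reserve wins and pays the larger of the second-highest bid and the reserve.
Sorting bids: 78,800,000 (Verdant) > 73,900,000 (Apex) > 65,500,000 (Brio) > 64,200,000 (Sable) > 62,800,000 (Rook) > 44,700,000 (Talon) > …
Verdant has the top bid at or above the reserve ($78,800,000).
max(second-highest $73,900,000, reserve $38,300,000) = $73,900,000; the reserve does not bind.

Verdant pays $73,900,000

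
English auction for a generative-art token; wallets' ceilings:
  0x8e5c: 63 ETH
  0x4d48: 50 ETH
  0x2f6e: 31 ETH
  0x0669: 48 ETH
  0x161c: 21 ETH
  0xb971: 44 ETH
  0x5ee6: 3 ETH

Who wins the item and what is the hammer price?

Limits in order: 63 (0x8e5c) > 50 (0x4d48) > 48 (0x0669) > 44 (0xb971) > 31 (0x2f6e) > 21 (0x161c) > …
0x4d48 is the last rival to drop out, at 50 ETH; 0x8e5c remains and wins at that price.

0x8e5c wins at 50 ETH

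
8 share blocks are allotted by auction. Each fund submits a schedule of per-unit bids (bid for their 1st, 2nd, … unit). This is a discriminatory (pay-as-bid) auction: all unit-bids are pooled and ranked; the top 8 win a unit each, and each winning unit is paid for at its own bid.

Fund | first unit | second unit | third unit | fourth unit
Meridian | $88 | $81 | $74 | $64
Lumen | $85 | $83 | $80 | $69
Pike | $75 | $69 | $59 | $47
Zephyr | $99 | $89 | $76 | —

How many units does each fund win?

Pooled unit-bids ranked (top 8): 99 (Zephyr-1), 89 (Zephyr-2), 88 (Meridian-1), 85 (Lumen-1), 83 (Lumen-2), 81 (Meridian-2), 80 (Lumen-3), 76 (Zephyr-3)
Next rejected bid: $75 (not a price — pay-as-bid).
Allocation: Lumen 3, Meridian 2, Zephyr 3.

Lumen 3, Meridian 2, Zephyr 3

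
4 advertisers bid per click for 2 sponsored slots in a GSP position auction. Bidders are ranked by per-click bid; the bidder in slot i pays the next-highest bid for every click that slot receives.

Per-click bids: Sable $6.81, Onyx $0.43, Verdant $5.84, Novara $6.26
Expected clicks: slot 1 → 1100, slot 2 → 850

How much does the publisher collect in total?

Total revenue: $11850.00

Sorting advertisers: $6.81 (Sable) > $6.26 (Novara) > $5.84 (Verdant) > …
Slot 1: Sable pays $6.26 × 1100 = $6886.00
Slot 2: Novara pays $5.84 × 850 = $4964.00
Total = $11850.00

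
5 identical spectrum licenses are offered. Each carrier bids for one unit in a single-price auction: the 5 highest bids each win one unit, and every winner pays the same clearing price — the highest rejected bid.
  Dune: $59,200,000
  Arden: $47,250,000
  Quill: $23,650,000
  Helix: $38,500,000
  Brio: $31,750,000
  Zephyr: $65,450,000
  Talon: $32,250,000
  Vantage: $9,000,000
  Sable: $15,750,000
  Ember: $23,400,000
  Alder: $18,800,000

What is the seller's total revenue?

Ordering the bids: 65,450,000 (Zephyr), 59,200,000 (Dune), 47,250,000 (Arden), 38,500,000 (Helix), 32,250,000 (Talon), 31,750,000 (Brio), 23,650,000 (Quill), …
Winners (5 units): Zephyr, Dune, Arden, Helix, Talon.
Highest unsuccessful bid: $31,750,000 → clearing price.
Total revenue = 5 × $31,750,000 = $158,750,000.

Total revenue: $158,750,000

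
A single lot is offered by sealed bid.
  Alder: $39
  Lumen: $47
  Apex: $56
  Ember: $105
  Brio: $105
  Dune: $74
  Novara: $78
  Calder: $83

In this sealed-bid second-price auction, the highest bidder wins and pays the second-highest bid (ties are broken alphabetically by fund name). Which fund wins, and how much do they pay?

Rule: the highest bidder wins and pays the second-highest bid.
Sorting bids: 105 (Brio) > 105 (Ember) > 83 (Calder) > 78 (Novara) > 74 (Dune) > 56 (Apex) > …
Tie at $105 → Brio wins by tie-break.
Second-price: Brio pays Ember's bid of $105.

Brio pays $105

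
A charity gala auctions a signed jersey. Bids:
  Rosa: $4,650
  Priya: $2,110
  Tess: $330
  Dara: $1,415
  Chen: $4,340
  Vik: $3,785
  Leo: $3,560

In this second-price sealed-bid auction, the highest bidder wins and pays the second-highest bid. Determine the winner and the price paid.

Rule: the highest bidder wins and pays the second-highest bid.
Bids in order: 4,650 (Rosa) > 4,340 (Chen) > 3,785 (Vik) > 3,560 (Leo) > 2,110 (Priya) > 1,415 (Dara) > …
Rosa wins with the highest bid; price is set by the runner-up at $4,340.

Rosa pays $4,340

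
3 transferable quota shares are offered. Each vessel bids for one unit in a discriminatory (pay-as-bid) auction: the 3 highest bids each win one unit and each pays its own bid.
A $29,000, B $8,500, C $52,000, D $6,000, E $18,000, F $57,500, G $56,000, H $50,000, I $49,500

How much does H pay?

Sorting: 57,500 (F), 56,000 (G), 52,000 (C), 50,000 (H), 49,500 (I), …
The 3 highest are F, G, C.
H does not win → $0.

H pays $0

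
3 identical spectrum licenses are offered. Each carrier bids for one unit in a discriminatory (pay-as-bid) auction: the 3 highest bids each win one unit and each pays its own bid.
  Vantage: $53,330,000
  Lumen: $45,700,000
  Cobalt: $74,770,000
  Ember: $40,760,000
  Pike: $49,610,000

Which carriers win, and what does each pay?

Cobalt $74,770,000, Vantage $53,330,000, Pike $49,610,000

Ordering the bids: 74,770,000 (Cobalt), 53,330,000 (Vantage), 49,610,000 (Pike), 45,700,000 (Lumen), 40,760,000 (Ember)
Winners (3 units): Cobalt, Vantage, Pike.
Each winner pays its own bid: Cobalt $74,770,000, Vantage $53,330,000, Pike $49,610,000.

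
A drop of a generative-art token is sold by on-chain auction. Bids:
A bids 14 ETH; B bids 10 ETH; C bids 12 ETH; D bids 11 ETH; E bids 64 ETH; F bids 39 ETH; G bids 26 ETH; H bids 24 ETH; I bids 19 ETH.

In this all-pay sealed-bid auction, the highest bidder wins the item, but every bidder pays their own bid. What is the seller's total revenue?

Total revenue: 219 ETH

Sorting bids: 64 (E) > 39 (F) > 26 (G) > 24 (H) > 19 (I) > 14 (A) > …
E wins with the top bid; all bids are sunk regardless.
Every bidder forfeits their bid regardless of winning.
Revenue = 14 + 10 + 12 + 11 + 64 + 39 + 26 + 24 + 19 = 219 ETH.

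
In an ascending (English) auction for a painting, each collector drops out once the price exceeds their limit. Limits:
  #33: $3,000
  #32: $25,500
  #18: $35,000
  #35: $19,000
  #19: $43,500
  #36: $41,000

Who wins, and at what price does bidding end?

Rule: the price rises until one bidder remains; the winner pays the price at which the last rival dropped out.
Limits ranked: 43,500 (#19) > 41,000 (#36) > 35,000 (#18) > 25,500 (#32) > 19,000 (#35) > 3,000 (#33)
#36 is the last rival to drop out, at $41,000; #19 remains and wins at that price.

#19 wins at $41,000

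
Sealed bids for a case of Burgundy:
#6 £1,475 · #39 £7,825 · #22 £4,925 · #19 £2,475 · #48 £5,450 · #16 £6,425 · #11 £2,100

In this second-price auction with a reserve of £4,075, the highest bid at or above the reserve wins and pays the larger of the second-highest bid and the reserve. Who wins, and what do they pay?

Bids in order: 7,825 (#39) > 6,425 (#16) > 5,450 (#48) > 4,925 (#22) > 2,475 (#19) > 2,100 (#11) > …
#39 has the top bid at or above the reserve (£7,825).
max(second-highest £6,425, reserve £4,075) = £6,425; the reserve does not bind.

#39 pays £6,425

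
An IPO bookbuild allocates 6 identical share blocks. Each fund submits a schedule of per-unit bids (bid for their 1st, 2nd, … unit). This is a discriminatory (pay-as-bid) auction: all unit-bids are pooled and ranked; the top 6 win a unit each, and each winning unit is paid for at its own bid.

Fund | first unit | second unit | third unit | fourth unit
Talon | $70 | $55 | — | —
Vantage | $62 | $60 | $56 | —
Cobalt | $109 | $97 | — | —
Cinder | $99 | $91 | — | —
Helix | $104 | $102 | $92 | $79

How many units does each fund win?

Cinder 1, Cobalt 2, Helix 3

Pooled unit-bids ranked (top 6): 109 (Cobalt-1), 104 (Helix-1), 102 (Helix-2), 99 (Cinder-1), 97 (Cobalt-2), 92 (Helix-3)
Next rejected bid: $91 (not a price — pay-as-bid).
Allocation: Cinder 1, Cobalt 2, Helix 3.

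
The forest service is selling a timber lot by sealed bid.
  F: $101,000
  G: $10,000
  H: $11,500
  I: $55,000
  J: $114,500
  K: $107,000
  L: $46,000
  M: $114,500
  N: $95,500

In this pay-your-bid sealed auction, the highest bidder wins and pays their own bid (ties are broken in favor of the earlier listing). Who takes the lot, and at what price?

Bids ranked: 114,500 (J) > 114,500 (M) > 107,000 (K) > 101,000 (F) > 95,500 (N) > 55,000 (I) > …
J and M tie at $114,500; tie-break gives it to J.
J is highest → pays own bid, $114,500.

J pays $114,500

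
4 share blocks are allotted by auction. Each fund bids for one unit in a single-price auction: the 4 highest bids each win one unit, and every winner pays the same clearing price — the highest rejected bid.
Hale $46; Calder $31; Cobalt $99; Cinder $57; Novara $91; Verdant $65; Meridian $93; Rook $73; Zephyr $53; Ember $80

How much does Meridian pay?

Bids ranked high→low: 99 (Cobalt), 93 (Meridian), 91 (Novara), 80 (Ember), 73 (Rook), 65 (Verdant), …
Top 4: Cobalt, Meridian, Novara, Ember.
First losing bid is Rook's $73, which sets the uniform price.
Meridian wins → pays $73.

Meridian pays $73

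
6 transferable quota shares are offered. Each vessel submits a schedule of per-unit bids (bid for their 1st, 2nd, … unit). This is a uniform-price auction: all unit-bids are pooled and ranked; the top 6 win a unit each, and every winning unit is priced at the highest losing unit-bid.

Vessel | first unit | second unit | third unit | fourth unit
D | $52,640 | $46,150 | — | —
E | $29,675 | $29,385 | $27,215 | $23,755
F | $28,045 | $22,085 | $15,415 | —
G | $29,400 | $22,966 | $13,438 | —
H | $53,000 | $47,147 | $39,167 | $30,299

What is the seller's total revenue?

All unit-bids, highest first — top 6: 53,000 (H-1), 52,640 (D-1), 47,147 (H-2), 46,150 (D-2), 39,167 (H-3), 30,299 (H-4)
Highest rejected unit-bid = $29,675.
Allocation: D 2, H 4. Every unit priced at $29,675.
Revenue = 6 × 29,675 = $178,050.

Total revenue: $178,050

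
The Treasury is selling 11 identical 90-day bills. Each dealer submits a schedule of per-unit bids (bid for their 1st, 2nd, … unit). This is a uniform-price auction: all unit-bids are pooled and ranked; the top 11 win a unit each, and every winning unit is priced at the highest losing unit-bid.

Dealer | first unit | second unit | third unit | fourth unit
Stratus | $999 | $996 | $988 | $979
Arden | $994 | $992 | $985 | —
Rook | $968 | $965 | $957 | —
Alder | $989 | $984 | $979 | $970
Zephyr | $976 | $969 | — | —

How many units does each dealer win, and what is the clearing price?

Merging the schedules and taking the best 11: 999 (Stratus-1), 996 (Stratus-2), 994 (Arden-1), 992 (Arden-2), 989 (Alder-1), 988 (Stratus-3), 985 (Arden-3), 984 (Alder-2), 979 (Stratus-4), 979 (Alder-3), 976 (Zephyr-1)
Highest rejected unit-bid = $970.
Allocation: Alder 3, Arden 3, Stratus 4, Zephyr 1.

Alder 3, Arden 3, Stratus 4, Zephyr 1; clearing price $970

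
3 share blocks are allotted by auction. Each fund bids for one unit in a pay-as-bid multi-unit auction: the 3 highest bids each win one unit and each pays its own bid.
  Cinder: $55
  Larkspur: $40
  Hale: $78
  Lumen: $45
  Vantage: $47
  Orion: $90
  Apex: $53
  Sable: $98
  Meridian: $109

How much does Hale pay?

Hale pays $0

Ordering the bids: 109 (Meridian), 98 (Sable), 90 (Orion), 78 (Hale), 55 (Cinder), …
Top 3: Meridian, Sable, Orion.
Hale does not win → $0.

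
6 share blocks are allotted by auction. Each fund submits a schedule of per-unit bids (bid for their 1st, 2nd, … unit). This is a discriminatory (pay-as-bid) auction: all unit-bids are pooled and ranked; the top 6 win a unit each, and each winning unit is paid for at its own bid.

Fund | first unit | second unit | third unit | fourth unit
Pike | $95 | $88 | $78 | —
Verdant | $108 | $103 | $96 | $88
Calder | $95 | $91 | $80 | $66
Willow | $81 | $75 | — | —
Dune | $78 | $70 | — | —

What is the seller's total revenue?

Total revenue: $588

Pooled unit-bids ranked (top 6): 108 (Verdant-1), 103 (Verdant-2), 96 (Verdant-3), 95 (Pike-1), 95 (Calder-1), 91 (Calder-2)
Next rejected bid: $88 (not a price — pay-as-bid).
Each winning unit pays its own bid.
Revenue = 108 + 103 + 96 + 95 + 95 + 91 = $588.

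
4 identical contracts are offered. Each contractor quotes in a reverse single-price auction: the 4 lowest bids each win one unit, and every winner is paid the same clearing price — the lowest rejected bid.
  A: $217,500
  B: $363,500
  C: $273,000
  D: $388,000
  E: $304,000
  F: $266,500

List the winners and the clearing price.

A, F, C, E; each is paid $363,500

Ordering the bids: 217,500 (A), 266,500 (F), 273,000 (C), 304,000 (E), 363,500 (B), 388,000 (D)
Lowest 4: A, F, C, E.
Lowest unsuccessful bid: $363,500 → clearing price.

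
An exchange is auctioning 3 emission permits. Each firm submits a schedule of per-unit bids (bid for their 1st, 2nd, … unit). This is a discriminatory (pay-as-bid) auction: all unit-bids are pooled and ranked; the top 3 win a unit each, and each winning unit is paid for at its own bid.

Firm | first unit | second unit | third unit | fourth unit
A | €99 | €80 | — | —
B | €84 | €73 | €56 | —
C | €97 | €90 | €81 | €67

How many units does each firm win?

A 1, C 2

All unit-bids, highest first — top 3: 99 (A-1), 97 (C-1), 90 (C-2)
Next rejected bid: €84 (not a price — pay-as-bid).
Allocation: A 1, C 2.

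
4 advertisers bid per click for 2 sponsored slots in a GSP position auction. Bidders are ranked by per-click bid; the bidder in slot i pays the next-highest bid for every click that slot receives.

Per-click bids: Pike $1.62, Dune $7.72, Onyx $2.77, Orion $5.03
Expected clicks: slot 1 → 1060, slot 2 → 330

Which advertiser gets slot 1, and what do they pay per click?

Dune; $5.03 per click

Sorting advertisers: $7.72 (Dune) > $5.03 (Orion) > $2.77 (Onyx) > …
Slot 1 goes to the first-ranked bidder, Dune, who pays the next bid down: $5.03/click.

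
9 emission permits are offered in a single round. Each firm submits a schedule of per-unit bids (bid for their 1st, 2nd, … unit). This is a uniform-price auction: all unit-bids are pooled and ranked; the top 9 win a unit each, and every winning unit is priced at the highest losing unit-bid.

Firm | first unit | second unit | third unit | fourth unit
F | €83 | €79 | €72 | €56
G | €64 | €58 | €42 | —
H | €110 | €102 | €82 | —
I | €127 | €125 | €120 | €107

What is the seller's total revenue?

All unit-bids, highest first — top 9: 127 (I-1), 125 (I-2), 120 (I-3), 110 (H-1), 107 (I-4), 102 (H-2), 83 (F-1), 82 (H-3), 79 (F-2)
First bid not allocated: €72.
Allocation: F 2, H 3, I 4. Every unit priced at €72.
Revenue = 9 × 72 = €648.

Total revenue: €648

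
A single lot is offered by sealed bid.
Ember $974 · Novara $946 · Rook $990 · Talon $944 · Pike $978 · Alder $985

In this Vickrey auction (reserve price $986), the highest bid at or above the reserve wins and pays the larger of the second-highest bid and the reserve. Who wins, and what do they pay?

Rook pays $986

Vickrey auction (reserve price $986): the highest bid at or above the reserve wins and pays the larger of the second-highest bid and the reserve.
Bids ranked: 990 (Rook) > 985 (Alder) > 978 (Pike) > 974 (Ember) > 946 (Novara) > 944 (Talon)
Rook has the top bid at or above the reserve ($990).
Second-highest bid $985 is below the reserve $986, so the reserve binds → payment $986.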